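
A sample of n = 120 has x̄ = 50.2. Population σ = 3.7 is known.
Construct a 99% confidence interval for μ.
(49.33, 51.07)

z-interval (σ known):
z* = 2.576 for 99% confidence

Margin of error = z* · σ/√n = 2.576 · 3.7/√120 = 0.87

CI: (50.2 - 0.87, 50.2 + 0.87) = (49.33, 51.07)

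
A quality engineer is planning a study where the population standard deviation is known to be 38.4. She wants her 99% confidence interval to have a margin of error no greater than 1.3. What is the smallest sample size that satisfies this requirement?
n ≥ 5790

For margin E ≤ 1.3:
n ≥ (z* · σ / E)²
n ≥ (2.576 · 38.4 / 1.3)²
n ≥ 5789.85

Minimum n = 5790 (rounding up)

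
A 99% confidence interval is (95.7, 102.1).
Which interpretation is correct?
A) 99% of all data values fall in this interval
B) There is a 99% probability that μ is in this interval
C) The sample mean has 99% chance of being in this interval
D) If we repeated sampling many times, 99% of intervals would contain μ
D

A) Wrong — a CI is about the parameter μ, not individual data values.
B) Wrong — μ is fixed; the randomness lives in the interval, not in μ.
C) Wrong — x̄ is observed and sits in the interval by construction.
D) Correct — this is the frequentist long-run coverage interpretation.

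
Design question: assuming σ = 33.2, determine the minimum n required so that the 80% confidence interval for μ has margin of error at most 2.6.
n ≥ 268

For margin E ≤ 2.6:
n ≥ (z* · σ / E)²
n ≥ (1.282 · 33.2 / 2.6)²
n ≥ 267.98

Minimum n = 268 (rounding up)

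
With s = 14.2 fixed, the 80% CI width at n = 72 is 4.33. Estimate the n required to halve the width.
n ≈ 288

CI width ∝ 1/√n
To reduce width by factor 2, need √n to grow by 2 → need 2² = 4 times as many samples.

Current: n = 72, width = 4.33
New: n = 288, width ≈ 2.15

Width reduced by factor of 4.33/2.15 = 2.01.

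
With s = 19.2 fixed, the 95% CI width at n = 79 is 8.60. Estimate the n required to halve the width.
n ≈ 316

CI width ∝ 1/√n
To reduce width by factor 2, need √n to grow by 2 → need 2² = 4 times as many samples.

Current: n = 79, width = 8.60
New: n = 316, width ≈ 4.25

Width reduced by factor of 8.60/4.25 = 2.02.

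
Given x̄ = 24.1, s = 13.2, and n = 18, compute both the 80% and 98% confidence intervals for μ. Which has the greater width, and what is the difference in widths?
98% CI is wider by 7.68

df = 17
80% CI: t* = 1.333, (19.95, 28.25), width = 2 · t* · s/√n = 8.29
98% CI: t* = 2.567, (16.11, 32.09), width = 2 · t* · s/√n = 15.97

The 98% CI is wider by 15.97 - 8.29 = 7.68.
Higher confidence requires a wider interval.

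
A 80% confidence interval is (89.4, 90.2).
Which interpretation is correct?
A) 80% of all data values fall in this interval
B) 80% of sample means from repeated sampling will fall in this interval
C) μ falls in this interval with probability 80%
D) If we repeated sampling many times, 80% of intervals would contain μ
D

A) Wrong — a CI is about the parameter μ, not individual data values.
B) Wrong — coverage applies to intervals containing μ, not to future x̄ values.
C) Wrong — μ is fixed; the randomness lives in the interval, not in μ.
D) Correct — this is the frequentist long-run coverage interpretation.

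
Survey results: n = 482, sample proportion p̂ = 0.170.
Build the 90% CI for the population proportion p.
(0.142, 0.198)

Proportion CI:
SE = √(p̂(1-p̂)/n) = √(0.170 · 0.830 / 482) = 0.01711

z* = 1.645
Margin = z* · SE = 1.645 · 0.01711 = 0.0281

CI: 0.170 ± 0.0281 = (0.142, 0.198)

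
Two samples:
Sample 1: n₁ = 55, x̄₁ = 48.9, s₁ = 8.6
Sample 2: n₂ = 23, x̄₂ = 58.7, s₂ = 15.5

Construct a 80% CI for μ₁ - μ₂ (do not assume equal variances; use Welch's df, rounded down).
(-14.31, -5.29)

Difference: x̄₁ - x̄₂ = -9.80
SE = √(s₁²/n₁ + s₂²/n₂) = √(8.6²/55 + 15.5²/23) = 3.4337
df = 27.84 → 27 (Welch–Satterthwaite, rounded down)
t* = 1.314

CI: -9.80 ± 1.314 · 3.4337 = -9.80 ± 4.51 = (-14.31, -5.29)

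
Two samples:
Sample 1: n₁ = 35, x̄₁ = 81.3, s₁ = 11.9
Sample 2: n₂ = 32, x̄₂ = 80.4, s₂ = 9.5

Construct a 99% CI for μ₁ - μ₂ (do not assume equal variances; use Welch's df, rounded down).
(-6.06, 7.86)

Difference: x̄₁ - x̄₂ = 0.90
SE = √(s₁²/n₁ + s₂²/n₂) = √(11.9²/35 + 9.5²/32) = 2.6204
df = 63.88 → 63 (Welch–Satterthwaite, rounded down)
t* = 2.656

CI: 0.90 ± 2.656 · 2.6204 = 0.90 ± 6.96 = (-6.06, 7.86)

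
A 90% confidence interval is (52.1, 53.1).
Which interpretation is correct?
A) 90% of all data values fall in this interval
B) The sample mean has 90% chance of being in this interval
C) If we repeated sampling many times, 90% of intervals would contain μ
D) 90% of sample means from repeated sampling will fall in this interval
C

A) Wrong — a CI is about the parameter μ, not individual data values.
B) Wrong — x̄ is observed and sits in the interval by construction.
C) Correct — this is the frequentist long-run coverage interpretation.
D) Wrong — coverage applies to intervals containing μ, not to future x̄ values.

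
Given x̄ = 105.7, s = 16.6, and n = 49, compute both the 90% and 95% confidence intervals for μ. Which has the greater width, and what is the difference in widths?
95% CI is wider by 1.59

df = 48
90% CI: t* = 1.677, (101.72, 109.68), width = 2 · t* · s/√n = 7.95
95% CI: t* = 2.011, (100.93, 110.47), width = 2 · t* · s/√n = 9.54

The 95% CI is wider by 9.54 - 7.95 = 1.59.
Higher confidence requires a wider interval.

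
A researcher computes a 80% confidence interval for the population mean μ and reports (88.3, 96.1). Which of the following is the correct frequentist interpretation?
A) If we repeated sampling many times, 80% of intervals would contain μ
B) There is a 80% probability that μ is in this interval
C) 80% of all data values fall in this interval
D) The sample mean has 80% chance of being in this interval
A

A) Correct — this is the frequentist long-run coverage interpretation.
B) Wrong — μ is fixed; the randomness lives in the interval, not in μ.
C) Wrong — a CI is about the parameter μ, not individual data values.
D) Wrong — x̄ is observed and sits in the interval by construction.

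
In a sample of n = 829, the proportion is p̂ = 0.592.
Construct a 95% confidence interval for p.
(0.559, 0.625)

Proportion CI:
SE = √(p̂(1-p̂)/n) = √(0.592 · 0.408 / 829) = 0.01707

z* = 1.960
Margin = z* · SE = 1.960 · 0.01707 = 0.0335

CI: 0.592 ± 0.0335 = (0.559, 0.625)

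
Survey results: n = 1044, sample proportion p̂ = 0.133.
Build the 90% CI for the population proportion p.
(0.116, 0.150)

Proportion CI:
SE = √(p̂(1-p̂)/n) = √(0.133 · 0.867 / 1044) = 0.01051

z* = 1.645
Margin = z* · SE = 1.645 · 0.01051 = 0.0173

CI: 0.133 ± 0.0173 = (0.116, 0.150)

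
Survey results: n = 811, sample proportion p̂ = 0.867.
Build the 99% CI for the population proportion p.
(0.836, 0.898)

Proportion CI:
SE = √(p̂(1-p̂)/n) = √(0.867 · 0.133 / 811) = 0.01192

z* = 2.576
Margin = z* · SE = 2.576 · 0.01192 = 0.0307

CI: 0.867 ± 0.0307 = (0.836, 0.898)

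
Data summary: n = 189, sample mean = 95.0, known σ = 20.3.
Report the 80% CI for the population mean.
(93.11, 96.89)

z-interval (σ known):
z* = 1.282 for 80% confidence

Margin of error = z* · σ/√n = 1.282 · 20.3/√189 = 1.89

CI: (95.0 - 1.89, 95.0 + 1.89) = (93.11, 96.89)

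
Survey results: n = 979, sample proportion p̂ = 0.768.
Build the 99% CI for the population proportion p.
(0.733, 0.803)

Proportion CI:
SE = √(p̂(1-p̂)/n) = √(0.768 · 0.232 / 979) = 0.01349

z* = 2.576
Margin = z* · SE = 2.576 · 0.01349 = 0.0348

CI: 0.768 ± 0.0348 = (0.733, 0.803)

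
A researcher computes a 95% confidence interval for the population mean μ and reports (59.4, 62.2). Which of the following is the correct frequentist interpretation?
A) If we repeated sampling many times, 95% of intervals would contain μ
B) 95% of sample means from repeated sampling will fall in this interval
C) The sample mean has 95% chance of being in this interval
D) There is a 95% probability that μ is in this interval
A

A) Correct — this is the frequentist long-run coverage interpretation.
B) Wrong — coverage applies to intervals containing μ, not to future x̄ values.
C) Wrong — x̄ is observed and sits in the interval by construction.
D) Wrong — μ is fixed; the randomness lives in the interval, not in μ.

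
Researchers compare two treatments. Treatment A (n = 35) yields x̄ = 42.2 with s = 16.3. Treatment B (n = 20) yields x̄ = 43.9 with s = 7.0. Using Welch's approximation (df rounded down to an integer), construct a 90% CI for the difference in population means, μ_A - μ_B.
(-7.01, 3.61)

Difference: x̄₁ - x̄₂ = -1.70
SE = √(s₁²/n₁ + s₂²/n₂) = √(16.3²/35 + 7.0²/20) = 3.1688
df = 50.14 → 50 (Welch–Satterthwaite, rounded down)
t* = 1.676

CI: -1.70 ± 1.676 · 3.1688 = -1.70 ± 5.31 = (-7.01, 3.61)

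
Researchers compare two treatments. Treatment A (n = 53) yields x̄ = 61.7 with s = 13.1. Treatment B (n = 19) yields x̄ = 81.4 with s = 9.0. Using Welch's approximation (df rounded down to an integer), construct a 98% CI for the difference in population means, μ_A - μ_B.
(-26.30, -13.10)

Difference: x̄₁ - x̄₂ = -19.70
SE = √(s₁²/n₁ + s₂²/n₂) = √(13.1²/53 + 9.0²/19) = 2.7388
df = 46.45 → 46 (Welch–Satterthwaite, rounded down)
t* = 2.410

CI: -19.70 ± 2.410 · 2.7388 = -19.70 ± 6.60 = (-26.30, -13.10)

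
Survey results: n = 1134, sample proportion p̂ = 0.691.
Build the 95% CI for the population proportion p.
(0.664, 0.718)

Proportion CI:
SE = √(p̂(1-p̂)/n) = √(0.691 · 0.309 / 1134) = 0.01372

z* = 1.960
Margin = z* · SE = 1.960 · 0.01372 = 0.0269

CI: 0.691 ± 0.0269 = (0.664, 0.718)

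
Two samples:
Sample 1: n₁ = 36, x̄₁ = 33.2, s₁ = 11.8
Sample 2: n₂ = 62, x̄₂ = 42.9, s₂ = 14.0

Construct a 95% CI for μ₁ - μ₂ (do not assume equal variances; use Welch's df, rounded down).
(-14.97, -4.43)

Difference: x̄₁ - x̄₂ = -9.70
SE = √(s₁²/n₁ + s₂²/n₂) = √(11.8²/36 + 14.0²/62) = 2.6512
df = 83.56 → 83 (Welch–Satterthwaite, rounded down)
t* = 1.989

CI: -9.70 ± 1.989 · 2.6512 = -9.70 ± 5.27 = (-14.97, -4.43)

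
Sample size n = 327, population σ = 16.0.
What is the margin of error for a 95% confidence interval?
Margin of error = 1.73

Margin of error = z* · σ/√n
= 1.960 · 16.0/√327
= 1.960 · 16.0/18.0831
= 1.73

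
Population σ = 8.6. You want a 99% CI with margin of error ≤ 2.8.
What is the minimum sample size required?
n ≥ 63

For margin E ≤ 2.8:
n ≥ (z* · σ / E)²
n ≥ (2.576 · 8.6 / 2.8)²
n ≥ 62.60

Minimum n = 63 (rounding up)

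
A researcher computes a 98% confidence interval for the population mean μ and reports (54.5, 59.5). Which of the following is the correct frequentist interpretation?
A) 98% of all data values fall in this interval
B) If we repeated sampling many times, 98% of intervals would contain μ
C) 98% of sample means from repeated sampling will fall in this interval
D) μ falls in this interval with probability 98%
B

A) Wrong — a CI is about the parameter μ, not individual data values.
B) Correct — this is the frequentist long-run coverage interpretation.
C) Wrong — coverage applies to intervals containing μ, not to future x̄ values.
D) Wrong — μ is fixed; the randomness lives in the interval, not in μ.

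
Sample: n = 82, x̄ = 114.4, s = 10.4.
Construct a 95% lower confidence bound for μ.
μ ≥ 112.49

Lower bound (one-sided):
t* = 1.664 (one-sided for 95%)
Lower bound = x̄ - t* · s/√n = 114.4 - 1.664 · 10.4/√82 = 112.49

We are 95% confident that μ ≥ 112.49.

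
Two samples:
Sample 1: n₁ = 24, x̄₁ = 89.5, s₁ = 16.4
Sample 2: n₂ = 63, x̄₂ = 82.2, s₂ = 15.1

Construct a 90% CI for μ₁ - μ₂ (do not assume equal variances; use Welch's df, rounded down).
(0.81, 13.79)

Difference: x̄₁ - x̄₂ = 7.30
SE = √(s₁²/n₁ + s₂²/n₂) = √(16.4²/24 + 15.1²/63) = 3.8504
df = 38.76 → 38 (Welch–Satterthwaite, rounded down)
t* = 1.686

CI: 7.30 ± 1.686 · 3.8504 = 7.30 ± 6.49 = (0.81, 13.79)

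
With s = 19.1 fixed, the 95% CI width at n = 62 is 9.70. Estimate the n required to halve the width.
n ≈ 248

CI width ∝ 1/√n
To reduce width by factor 2, need √n to grow by 2 → need 2² = 4 times as many samples.

Current: n = 62, width = 9.70
New: n = 248, width ≈ 4.78

Width reduced by factor of 9.70/4.78 = 2.03.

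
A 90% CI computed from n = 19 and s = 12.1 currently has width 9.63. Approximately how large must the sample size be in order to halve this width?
n ≈ 76

CI width ∝ 1/√n
To reduce width by factor 2, need √n to grow by 2 → need 2² = 4 times as many samples.

Current: n = 19, width = 9.63
New: n = 76, width ≈ 4.62

Width reduced by factor of 9.63/4.62 = 2.08.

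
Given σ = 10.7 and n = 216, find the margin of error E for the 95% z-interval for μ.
Margin of error = 1.43

Margin of error = z* · σ/√n
= 1.960 · 10.7/√216
= 1.960 · 10.7/14.6969
= 1.43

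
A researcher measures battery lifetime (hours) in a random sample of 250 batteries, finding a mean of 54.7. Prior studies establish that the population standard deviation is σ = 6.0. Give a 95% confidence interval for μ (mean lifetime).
(53.96, 55.44)

z-interval (σ known):
z* = 1.960 for 95% confidence

Margin of error = z* · σ/√n = 1.960 · 6.0/√250 = 0.74

CI: (54.7 - 0.74, 54.7 + 0.74) = (53.96, 55.44)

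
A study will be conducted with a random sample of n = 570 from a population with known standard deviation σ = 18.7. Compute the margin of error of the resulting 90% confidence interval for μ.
Margin of error = 1.29

Margin of error = z* · σ/√n
= 1.645 · 18.7/√570
= 1.645 · 18.7/23.8747
= 1.29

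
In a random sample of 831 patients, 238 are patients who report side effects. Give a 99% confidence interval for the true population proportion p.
(0.246, 0.327)

Proportion CI:
p̂ = 238/831 = 0.28640
SE = √(p̂(1-p̂)/n) = √(0.28640 · 0.71360 / 831) = 0.01568

z* = 2.576
Margin = z* · SE = 2.576 · 0.01568 = 0.0404

CI: 0.28640 ± 0.0404 = (0.246, 0.327)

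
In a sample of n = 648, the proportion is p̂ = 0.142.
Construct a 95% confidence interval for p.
(0.115, 0.169)

Proportion CI:
SE = √(p̂(1-p̂)/n) = √(0.142 · 0.858 / 648) = 0.01371

z* = 1.960
Margin = z* · SE = 1.960 · 0.01371 = 0.0269

CI: 0.142 ± 0.0269 = (0.115, 0.169)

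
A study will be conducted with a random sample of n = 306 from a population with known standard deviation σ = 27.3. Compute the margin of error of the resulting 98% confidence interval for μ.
Margin of error = 3.63

Margin of error = z* · σ/√n
= 2.326 · 27.3/√306
= 2.326 · 27.3/17.4929
= 3.63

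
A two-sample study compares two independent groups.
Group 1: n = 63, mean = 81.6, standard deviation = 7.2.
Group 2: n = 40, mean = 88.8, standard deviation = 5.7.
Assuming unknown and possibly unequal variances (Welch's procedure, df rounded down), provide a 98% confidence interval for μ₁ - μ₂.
(-10.23, -4.17)

Difference: x̄₁ - x̄₂ = -7.20
SE = √(s₁²/n₁ + s₂²/n₂) = √(7.2²/63 + 5.7²/40) = 1.2787
df = 96.04 → 96 (Welch–Satterthwaite, rounded down)
t* = 2.366

CI: -7.20 ± 2.366 · 1.2787 = -7.20 ± 3.03 = (-10.23, -4.17)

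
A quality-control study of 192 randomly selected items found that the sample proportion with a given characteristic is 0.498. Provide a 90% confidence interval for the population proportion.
(0.439, 0.557)

Proportion CI:
SE = √(p̂(1-p̂)/n) = √(0.498 · 0.502 / 192) = 0.03608

z* = 1.645
Margin = z* · SE = 1.645 · 0.03608 = 0.0594

CI: 0.498 ± 0.0594 = (0.439, 0.557)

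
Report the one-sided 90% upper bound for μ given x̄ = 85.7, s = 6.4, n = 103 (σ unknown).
μ ≤ 86.51

Upper bound (one-sided):
t* = 1.290 (one-sided for 90%)
Upper bound = x̄ + t* · s/√n = 85.7 + 1.290 · 6.4/√103 = 86.51

We are 90% confident that μ ≤ 86.51.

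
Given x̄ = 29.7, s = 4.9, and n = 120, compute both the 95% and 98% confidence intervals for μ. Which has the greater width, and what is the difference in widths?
98% CI is wider by 0.34

df = 119
95% CI: t* = 1.980, (28.81, 30.59), width = 2 · t* · s/√n = 1.77
98% CI: t* = 2.358, (28.65, 30.75), width = 2 · t* · s/√n = 2.11

The 98% CI is wider by 2.11 - 1.77 = 0.34.
Higher confidence requires a wider interval.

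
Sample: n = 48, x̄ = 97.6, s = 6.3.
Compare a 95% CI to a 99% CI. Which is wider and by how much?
99% CI is wider by 1.22

df = 47
95% CI: t* = 2.012, (95.77, 99.43), width = 2 · t* · s/√n = 3.66
99% CI: t* = 2.685, (95.16, 100.04), width = 2 · t* · s/√n = 4.88

The 99% CI is wider by 4.88 - 3.66 = 1.22.
Higher confidence requires a wider interval.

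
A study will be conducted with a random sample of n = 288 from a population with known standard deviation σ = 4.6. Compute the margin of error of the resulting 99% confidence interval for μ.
Margin of error = 0.70

Margin of error = z* · σ/√n
= 2.576 · 4.6/√288
= 2.576 · 4.6/16.9706
= 0.70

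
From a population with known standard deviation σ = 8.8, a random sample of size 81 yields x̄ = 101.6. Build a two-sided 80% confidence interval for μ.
(100.35, 102.85)

z-interval (σ known):
z* = 1.282 for 80% confidence

Margin of error = z* · σ/√n = 1.282 · 8.8/√81 = 1.25

CI: (101.6 - 1.25, 101.6 + 1.25) = (100.35, 102.85)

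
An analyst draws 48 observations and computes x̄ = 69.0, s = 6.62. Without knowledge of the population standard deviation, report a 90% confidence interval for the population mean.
(67.40, 70.60)

t-interval (σ unknown):
df = n - 1 = 47
t* = 1.678 for 90% confidence

Margin of error = t* · s/√n = 1.678 · 6.62/√48 = 1.60

CI: (67.40, 70.60)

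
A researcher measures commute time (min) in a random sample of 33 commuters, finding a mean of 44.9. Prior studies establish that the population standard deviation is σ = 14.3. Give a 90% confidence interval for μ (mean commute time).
(40.81, 48.99)

z-interval (σ known):
z* = 1.645 for 90% confidence

Margin of error = z* · σ/√n = 1.645 · 14.3/√33 = 4.09

CI: (44.9 - 4.09, 44.9 + 4.09) = (40.81, 48.99)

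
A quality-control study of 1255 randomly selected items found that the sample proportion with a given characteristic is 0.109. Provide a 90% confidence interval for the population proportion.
(0.095, 0.123)

Proportion CI:
SE = √(p̂(1-p̂)/n) = √(0.109 · 0.891 / 1255) = 0.00880

z* = 1.645
Margin = z* · SE = 1.645 · 0.00880 = 0.0145

CI: 0.109 ± 0.0145 = (0.095, 0.123)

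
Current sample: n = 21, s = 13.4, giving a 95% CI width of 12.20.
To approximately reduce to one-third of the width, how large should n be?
n ≈ 189

CI width ∝ 1/√n
To reduce width by factor 3, need √n to grow by 3 → need 3² = 9 times as many samples.

Current: n = 21, width = 12.20
New: n = 189, width ≈ 3.85

Width reduced by factor of 12.20/3.85 = 3.17.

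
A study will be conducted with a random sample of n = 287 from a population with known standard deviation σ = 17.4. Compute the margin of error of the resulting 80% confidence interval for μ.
Margin of error = 1.32

Margin of error = z* · σ/√n
= 1.282 · 17.4/√287
= 1.282 · 17.4/16.9411
= 1.32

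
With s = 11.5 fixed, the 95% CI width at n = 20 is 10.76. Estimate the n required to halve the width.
n ≈ 80

CI width ∝ 1/√n
To reduce width by factor 2, need √n to grow by 2 → need 2² = 4 times as many samples.

Current: n = 20, width = 10.76
New: n = 80, width ≈ 5.12

Width reduced by factor of 10.76/5.12 = 2.10.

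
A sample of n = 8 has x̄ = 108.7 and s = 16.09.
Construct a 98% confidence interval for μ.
(91.65, 125.75)

t-interval (σ unknown):
df = n - 1 = 7
t* = 2.998 for 98% confidence

Margin of error = t* · s/√n = 2.998 · 16.09/√8 = 17.05

CI: (91.65, 125.75)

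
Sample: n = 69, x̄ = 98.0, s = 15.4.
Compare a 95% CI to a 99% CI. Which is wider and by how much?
99% CI is wider by 2.43

df = 68
95% CI: t* = 1.995, (94.30, 101.70), width = 2 · t* · s/√n = 7.40
99% CI: t* = 2.650, (93.09, 102.91), width = 2 · t* · s/√n = 9.83

The 99% CI is wider by 9.83 - 7.40 = 2.43.
Higher confidence requires a wider interval.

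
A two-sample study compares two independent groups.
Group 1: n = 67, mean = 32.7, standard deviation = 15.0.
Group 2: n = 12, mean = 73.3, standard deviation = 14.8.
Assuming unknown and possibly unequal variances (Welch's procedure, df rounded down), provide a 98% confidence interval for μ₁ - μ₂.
(-52.70, -28.50)

Difference: x̄₁ - x̄₂ = -40.60
SE = √(s₁²/n₁ + s₂²/n₂) = √(15.0²/67 + 14.8²/12) = 4.6488
df = 15.33 → 15 (Welch–Satterthwaite, rounded down)
t* = 2.602

CI: -40.60 ± 2.602 · 4.6488 = -40.60 ± 12.10 = (-52.70, -28.50)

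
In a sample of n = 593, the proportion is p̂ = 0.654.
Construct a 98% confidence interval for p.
(0.609, 0.699)

Proportion CI:
SE = √(p̂(1-p̂)/n) = √(0.654 · 0.346 / 593) = 0.01953

z* = 2.326
Margin = z* · SE = 2.326 · 0.01953 = 0.0454

CI: 0.654 ± 0.0454 = (0.609, 0.699)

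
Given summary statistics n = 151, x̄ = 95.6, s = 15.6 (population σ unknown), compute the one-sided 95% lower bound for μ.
μ ≥ 93.50

Lower bound (one-sided):
t* = 1.655 (one-sided for 95%)
Lower bound = x̄ - t* · s/√n = 95.6 - 1.655 · 15.6/√151 = 93.50

We are 95% confident that μ ≥ 93.50.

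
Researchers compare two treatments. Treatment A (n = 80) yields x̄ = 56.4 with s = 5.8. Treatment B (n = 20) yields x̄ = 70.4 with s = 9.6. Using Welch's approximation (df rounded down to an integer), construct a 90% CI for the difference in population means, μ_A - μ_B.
(-17.85, -10.15)

Difference: x̄₁ - x̄₂ = -14.00
SE = √(s₁²/n₁ + s₂²/n₂) = √(5.8²/80 + 9.6²/20) = 2.2424
df = 22.58 → 22 (Welch–Satterthwaite, rounded down)
t* = 1.717

CI: -14.00 ± 1.717 · 2.2424 = -14.00 ± 3.85 = (-17.85, -10.15)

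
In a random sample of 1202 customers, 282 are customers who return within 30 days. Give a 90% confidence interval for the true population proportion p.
(0.215, 0.255)

Proportion CI:
p̂ = 282/1202 = 0.23461
SE = √(p̂(1-p̂)/n) = √(0.23461 · 0.76539 / 1202) = 0.01222

z* = 1.645
Margin = z* · SE = 1.645 · 0.01222 = 0.0201

CI: 0.23461 ± 0.0201 = (0.215, 0.255)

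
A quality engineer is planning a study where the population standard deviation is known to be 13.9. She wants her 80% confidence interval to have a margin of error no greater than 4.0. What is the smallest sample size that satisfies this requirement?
n ≥ 20

For margin E ≤ 4.0:
n ≥ (z* · σ / E)²
n ≥ (1.282 · 13.9 / 4.0)²
n ≥ 19.85

Minimum n = 20 (rounding up)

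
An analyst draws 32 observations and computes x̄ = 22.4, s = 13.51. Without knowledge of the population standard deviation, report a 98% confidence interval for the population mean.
(16.54, 28.26)

t-interval (σ unknown):
df = n - 1 = 31
t* = 2.453 for 98% confidence

Margin of error = t* · s/√n = 2.453 · 13.51/√32 = 5.86

CI: (16.54, 28.26)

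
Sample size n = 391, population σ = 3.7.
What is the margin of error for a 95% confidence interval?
Margin of error = 0.37

Margin of error = z* · σ/√n
= 1.960 · 3.7/√391
= 1.960 · 3.7/19.7737
= 0.37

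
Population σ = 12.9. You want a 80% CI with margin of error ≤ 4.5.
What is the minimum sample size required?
n ≥ 14

For margin E ≤ 4.5:
n ≥ (z* · σ / E)²
n ≥ (1.282 · 12.9 / 4.5)²
n ≥ 13.51

Minimum n = 14 (rounding up)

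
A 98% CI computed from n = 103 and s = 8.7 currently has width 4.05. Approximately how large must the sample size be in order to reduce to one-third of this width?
n ≈ 927

CI width ∝ 1/√n
To reduce width by factor 3, need √n to grow by 3 → need 3² = 9 times as many samples.

Current: n = 103, width = 4.05
New: n = 927, width ≈ 1.33

Width reduced by factor of 4.05/1.33 = 3.05.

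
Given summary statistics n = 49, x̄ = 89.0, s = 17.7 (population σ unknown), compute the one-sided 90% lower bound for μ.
μ ≥ 85.72

Lower bound (one-sided):
t* = 1.299 (one-sided for 90%)
Lower bound = x̄ - t* · s/√n = 89.0 - 1.299 · 17.7/√49 = 85.72

We are 90% confident that μ ≥ 85.72.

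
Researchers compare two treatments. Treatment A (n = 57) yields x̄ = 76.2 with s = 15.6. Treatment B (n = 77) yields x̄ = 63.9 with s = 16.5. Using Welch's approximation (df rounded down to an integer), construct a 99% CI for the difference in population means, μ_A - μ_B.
(4.99, 19.61)

Difference: x̄₁ - x̄₂ = 12.30
SE = √(s₁²/n₁ + s₂²/n₂) = √(15.6²/57 + 16.5²/77) = 2.7938
df = 124.33 → 124 (Welch–Satterthwaite, rounded down)
t* = 2.616

CI: 12.30 ± 2.616 · 2.7938 = 12.30 ± 7.31 = (4.99, 19.61)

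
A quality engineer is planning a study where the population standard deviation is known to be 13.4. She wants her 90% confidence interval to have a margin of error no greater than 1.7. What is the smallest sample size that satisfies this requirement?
n ≥ 169

For margin E ≤ 1.7:
n ≥ (z* · σ / E)²
n ≥ (1.645 · 13.4 / 1.7)²
n ≥ 168.13

Minimum n = 169 (rounding up)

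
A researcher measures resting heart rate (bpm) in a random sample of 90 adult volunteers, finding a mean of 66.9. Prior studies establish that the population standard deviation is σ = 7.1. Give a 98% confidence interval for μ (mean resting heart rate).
(65.16, 68.64)

z-interval (σ known):
z* = 2.326 for 98% confidence

Margin of error = z* · σ/√n = 2.326 · 7.1/√90 = 1.74

CI: (66.9 - 1.74, 66.9 + 1.74) = (65.16, 68.64)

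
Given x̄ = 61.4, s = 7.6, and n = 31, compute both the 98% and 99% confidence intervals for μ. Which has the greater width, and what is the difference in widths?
99% CI is wider by 0.80

df = 30
98% CI: t* = 2.457, (58.05, 64.75), width = 2 · t* · s/√n = 6.71
99% CI: t* = 2.750, (57.65, 65.15), width = 2 · t* · s/√n = 7.51

The 99% CI is wider by 7.51 - 6.71 = 0.80.
Higher confidence requires a wider interval.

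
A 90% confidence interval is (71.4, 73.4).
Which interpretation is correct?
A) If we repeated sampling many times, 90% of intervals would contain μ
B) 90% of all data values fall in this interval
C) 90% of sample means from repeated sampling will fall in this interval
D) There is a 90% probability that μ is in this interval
A

A) Correct — this is the frequentist long-run coverage interpretation.
B) Wrong — a CI is about the parameter μ, not individual data values.
C) Wrong — coverage applies to intervals containing μ, not to future x̄ values.
D) Wrong — μ is fixed; the randomness lives in the interval, not in μ.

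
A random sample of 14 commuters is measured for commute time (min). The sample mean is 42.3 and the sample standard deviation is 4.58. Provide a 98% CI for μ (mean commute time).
(39.06, 45.54)

t-interval (σ unknown):
df = n - 1 = 13
t* = 2.650 for 98% confidence

Margin of error = t* · s/√n = 2.650 · 4.58/√14 = 3.24

CI: (39.06, 45.54)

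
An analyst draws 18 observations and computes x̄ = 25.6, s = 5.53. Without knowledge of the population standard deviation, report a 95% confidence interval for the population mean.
(22.85, 28.35)

t-interval (σ unknown):
df = n - 1 = 17
t* = 2.110 for 95% confidence

Margin of error = t* · s/√n = 2.110 · 5.53/√18 = 2.75

CI: (22.85, 28.35)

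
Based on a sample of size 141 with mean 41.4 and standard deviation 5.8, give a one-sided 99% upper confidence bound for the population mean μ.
μ ≤ 42.55

Upper bound (one-sided):
t* = 2.353 (one-sided for 99%)
Upper bound = x̄ + t* · s/√n = 41.4 + 2.353 · 5.8/√141 = 42.55

We are 99% confident that μ ≤ 42.55.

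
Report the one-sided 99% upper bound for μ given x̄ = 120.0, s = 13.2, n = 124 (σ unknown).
μ ≤ 122.79

Upper bound (one-sided):
t* = 2.357 (one-sided for 99%)
Upper bound = x̄ + t* · s/√n = 120.0 + 2.357 · 13.2/√124 = 122.79

We are 99% confident that μ ≤ 122.79.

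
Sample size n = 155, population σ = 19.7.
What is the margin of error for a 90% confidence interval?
Margin of error = 2.60

Margin of error = z* · σ/√n
= 1.645 · 19.7/√155
= 1.645 · 19.7/12.4499
= 2.60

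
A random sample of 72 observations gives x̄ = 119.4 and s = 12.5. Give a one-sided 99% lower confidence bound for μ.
μ ≥ 115.89

Lower bound (one-sided):
t* = 2.380 (one-sided for 99%)
Lower bound = x̄ - t* · s/√n = 119.4 - 2.380 · 12.5/√72 = 115.89

We are 99% confident that μ ≥ 115.89.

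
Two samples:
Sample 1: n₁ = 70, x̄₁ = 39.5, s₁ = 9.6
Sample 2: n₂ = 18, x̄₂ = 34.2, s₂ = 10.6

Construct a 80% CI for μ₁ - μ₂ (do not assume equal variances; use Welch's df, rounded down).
(1.68, 8.92)

Difference: x̄₁ - x̄₂ = 5.30
SE = √(s₁²/n₁ + s₂²/n₂) = √(9.6²/70 + 10.6²/18) = 2.7493
df = 24.66 → 24 (Welch–Satterthwaite, rounded down)
t* = 1.318

CI: 5.30 ± 1.318 · 2.7493 = 5.30 ± 3.62 = (1.68, 8.92)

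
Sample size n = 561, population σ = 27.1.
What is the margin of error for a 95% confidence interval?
Margin of error = 2.24

Margin of error = z* · σ/√n
= 1.960 · 27.1/√561
= 1.960 · 27.1/23.6854
= 2.24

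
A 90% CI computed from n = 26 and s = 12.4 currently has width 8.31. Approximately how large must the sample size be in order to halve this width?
n ≈ 104

CI width ∝ 1/√n
To reduce width by factor 2, need √n to grow by 2 → need 2² = 4 times as many samples.

Current: n = 26, width = 8.31
New: n = 104, width ≈ 4.04

Width reduced by factor of 8.31/4.04 = 2.06.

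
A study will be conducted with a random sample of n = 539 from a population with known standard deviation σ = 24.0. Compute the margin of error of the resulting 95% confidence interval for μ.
Margin of error = 2.03

Margin of error = z* · σ/√n
= 1.960 · 24.0/√539
= 1.960 · 24.0/23.2164
= 2.03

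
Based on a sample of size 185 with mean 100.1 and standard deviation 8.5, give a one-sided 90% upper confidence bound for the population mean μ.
μ ≤ 100.90

Upper bound (one-sided):
t* = 1.286 (one-sided for 90%)
Upper bound = x̄ + t* · s/√n = 100.1 + 1.286 · 8.5/√185 = 100.90

We are 90% confident that μ ≤ 100.90.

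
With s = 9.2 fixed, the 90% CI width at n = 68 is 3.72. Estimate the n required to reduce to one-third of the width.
n ≈ 612

CI width ∝ 1/√n
To reduce width by factor 3, need √n to grow by 3 → need 3² = 9 times as many samples.

Current: n = 68, width = 3.72
New: n = 612, width ≈ 1.22

Width reduced by factor of 3.72/1.22 = 3.05.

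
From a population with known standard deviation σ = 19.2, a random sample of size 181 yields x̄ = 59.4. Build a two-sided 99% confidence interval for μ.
(55.72, 63.08)

z-interval (σ known):
z* = 2.576 for 99% confidence

Margin of error = z* · σ/√n = 2.576 · 19.2/√181 = 3.68

CI: (59.4 - 3.68, 59.4 + 3.68) = (55.72, 63.08)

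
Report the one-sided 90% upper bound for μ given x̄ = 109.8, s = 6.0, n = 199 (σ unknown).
μ ≤ 110.35

Upper bound (one-sided):
t* = 1.286 (one-sided for 90%)
Upper bound = x̄ + t* · s/√n = 109.8 + 1.286 · 6.0/√199 = 110.35

We are 90% confident that μ ≤ 110.35.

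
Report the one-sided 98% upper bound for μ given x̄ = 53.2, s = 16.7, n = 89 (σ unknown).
μ ≤ 56.89

Upper bound (one-sided):
t* = 2.085 (one-sided for 98%)
Upper bound = x̄ + t* · s/√n = 53.2 + 2.085 · 16.7/√89 = 56.89

We are 98% confident that μ ≤ 56.89.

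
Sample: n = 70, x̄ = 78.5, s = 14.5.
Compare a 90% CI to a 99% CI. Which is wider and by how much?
99% CI is wider by 3.40

df = 69
90% CI: t* = 1.667, (75.61, 81.39), width = 2 · t* · s/√n = 5.78
99% CI: t* = 2.649, (73.91, 83.09), width = 2 · t* · s/√n = 9.18

The 99% CI is wider by 9.18 - 5.78 = 3.40.
Higher confidence requires a wider interval.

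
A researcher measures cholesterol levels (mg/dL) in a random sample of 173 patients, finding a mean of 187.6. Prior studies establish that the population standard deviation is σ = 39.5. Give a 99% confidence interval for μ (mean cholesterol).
(179.86, 195.34)

z-interval (σ known):
z* = 2.576 for 99% confidence

Margin of error = z* · σ/√n = 2.576 · 39.5/√173 = 7.74

CI: (187.6 - 7.74, 187.6 + 7.74) = (179.86, 195.34)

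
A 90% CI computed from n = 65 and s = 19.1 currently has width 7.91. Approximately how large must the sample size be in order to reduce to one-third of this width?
n ≈ 585

CI width ∝ 1/√n
To reduce width by factor 3, need √n to grow by 3 → need 3² = 9 times as many samples.

Current: n = 65, width = 7.91
New: n = 585, width ≈ 2.60

Width reduced by factor of 7.91/2.60 = 3.04.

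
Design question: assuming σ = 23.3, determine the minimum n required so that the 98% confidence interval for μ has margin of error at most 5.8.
n ≥ 88

For margin E ≤ 5.8:
n ≥ (z* · σ / E)²
n ≥ (2.326 · 23.3 / 5.8)²
n ≥ 87.31

Minimum n = 88 (rounding up)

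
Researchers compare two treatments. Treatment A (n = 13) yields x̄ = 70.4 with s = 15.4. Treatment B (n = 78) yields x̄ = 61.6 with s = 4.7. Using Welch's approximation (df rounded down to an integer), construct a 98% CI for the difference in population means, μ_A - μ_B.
(-2.74, 20.34)

Difference: x̄₁ - x̄₂ = 8.80
SE = √(s₁²/n₁ + s₂²/n₂) = √(15.4²/13 + 4.7²/78) = 4.3042
df = 12.38 → 12 (Welch–Satterthwaite, rounded down)
t* = 2.681

CI: 8.80 ± 2.681 · 4.3042 = 8.80 ± 11.54 = (-2.74, 20.34)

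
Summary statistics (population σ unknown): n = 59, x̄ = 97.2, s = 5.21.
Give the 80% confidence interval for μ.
(96.32, 98.08)

t-interval (σ unknown):
df = n - 1 = 58
t* = 1.296 for 80% confidence

Margin of error = t* · s/√n = 1.296 · 5.21/√59 = 0.88

CI: (96.32, 98.08)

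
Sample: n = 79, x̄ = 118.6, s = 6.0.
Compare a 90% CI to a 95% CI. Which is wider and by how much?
95% CI is wider by 0.44

df = 78
90% CI: t* = 1.665, (117.48, 119.72), width = 2 · t* · s/√n = 2.25
95% CI: t* = 1.991, (117.26, 119.94), width = 2 · t* · s/√n = 2.69

The 95% CI is wider by 2.69 - 2.25 = 0.44.
Higher confidence requires a wider interval.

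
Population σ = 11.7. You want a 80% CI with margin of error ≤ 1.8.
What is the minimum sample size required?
n ≥ 70

For margin E ≤ 1.8:
n ≥ (z* · σ / E)²
n ≥ (1.282 · 11.7 / 1.8)²
n ≥ 69.44

Minimum n = 70 (rounding up)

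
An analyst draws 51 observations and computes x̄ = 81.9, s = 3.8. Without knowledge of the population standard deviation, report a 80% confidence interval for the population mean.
(81.21, 82.59)

t-interval (σ unknown):
df = n - 1 = 50
t* = 1.299 for 80% confidence

Margin of error = t* · s/√n = 1.299 · 3.8/√51 = 0.69

CI: (81.21, 82.59)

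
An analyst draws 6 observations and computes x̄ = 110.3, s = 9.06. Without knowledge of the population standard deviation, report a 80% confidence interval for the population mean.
(104.84, 115.76)

t-interval (σ unknown):
df = n - 1 = 5
t* = 1.476 for 80% confidence

Margin of error = t* · s/√n = 1.476 · 9.06/√6 = 5.46

CI: (104.84, 115.76)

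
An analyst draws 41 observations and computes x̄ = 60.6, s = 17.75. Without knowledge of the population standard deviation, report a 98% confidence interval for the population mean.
(53.88, 67.32)

t-interval (σ unknown):
df = n - 1 = 40
t* = 2.423 for 98% confidence

Margin of error = t* · s/√n = 2.423 · 17.75/√41 = 6.72

CI: (53.88, 67.32)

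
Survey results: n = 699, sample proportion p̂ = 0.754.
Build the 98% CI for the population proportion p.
(0.716, 0.792)

Proportion CI:
SE = √(p̂(1-p̂)/n) = √(0.754 · 0.246 / 699) = 0.01629

z* = 2.326
Margin = z* · SE = 2.326 · 0.01629 = 0.0379

CI: 0.754 ± 0.0379 = (0.716, 0.792)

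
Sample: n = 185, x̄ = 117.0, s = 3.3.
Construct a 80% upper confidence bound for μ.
μ ≤ 117.20

Upper bound (one-sided):
t* = 0.844 (one-sided for 80%)
Upper bound = x̄ + t* · s/√n = 117.0 + 0.844 · 3.3/√185 = 117.20

We are 80% confident that μ ≤ 117.20.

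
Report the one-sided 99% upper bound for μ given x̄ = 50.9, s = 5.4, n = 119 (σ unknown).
μ ≤ 52.07

Upper bound (one-sided):
t* = 2.358 (one-sided for 99%)
Upper bound = x̄ + t* · s/√n = 50.9 + 2.358 · 5.4/√119 = 52.07

We are 99% confident that μ ≤ 52.07.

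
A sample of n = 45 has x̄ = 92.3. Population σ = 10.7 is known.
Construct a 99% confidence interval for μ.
(88.19, 96.41)

z-interval (σ known):
z* = 2.576 for 99% confidence

Margin of error = z* · σ/√n = 2.576 · 10.7/√45 = 4.11

CI: (92.3 - 4.11, 92.3 + 4.11) = (88.19, 96.41)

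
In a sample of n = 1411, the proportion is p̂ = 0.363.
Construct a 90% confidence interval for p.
(0.342, 0.384)

Proportion CI:
SE = √(p̂(1-p̂)/n) = √(0.363 · 0.637 / 1411) = 0.01280

z* = 1.645
Margin = z* · SE = 1.645 · 0.01280 = 0.0211

CI: 0.363 ± 0.0211 = (0.342, 0.384)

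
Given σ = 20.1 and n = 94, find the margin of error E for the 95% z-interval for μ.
Margin of error = 4.06

Margin of error = z* · σ/√n
= 1.960 · 20.1/√94
= 1.960 · 20.1/9.6954
= 4.06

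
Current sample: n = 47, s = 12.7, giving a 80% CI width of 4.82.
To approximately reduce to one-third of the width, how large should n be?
n ≈ 423

CI width ∝ 1/√n
To reduce width by factor 3, need √n to grow by 3 → need 3² = 9 times as many samples.

Current: n = 47, width = 4.82
New: n = 423, width ≈ 1.59

Width reduced by factor of 4.82/1.59 = 3.03.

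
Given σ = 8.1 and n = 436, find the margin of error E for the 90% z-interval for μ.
Margin of error = 0.64

Margin of error = z* · σ/√n
= 1.645 · 8.1/√436
= 1.645 · 8.1/20.8806
= 0.64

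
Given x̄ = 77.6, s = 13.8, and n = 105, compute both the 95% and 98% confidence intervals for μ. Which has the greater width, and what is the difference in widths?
98% CI is wider by 1.02

df = 104
95% CI: t* = 1.983, (74.93, 80.27), width = 2 · t* · s/√n = 5.34
98% CI: t* = 2.363, (74.42, 80.78), width = 2 · t* · s/√n = 6.36

The 98% CI is wider by 6.36 - 5.34 = 1.02.
Higher confidence requires a wider interval.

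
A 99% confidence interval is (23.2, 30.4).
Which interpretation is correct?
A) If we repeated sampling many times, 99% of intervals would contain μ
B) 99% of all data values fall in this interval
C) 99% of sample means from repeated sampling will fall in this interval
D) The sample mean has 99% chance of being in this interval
A

A) Correct — this is the frequentist long-run coverage interpretation.
B) Wrong — a CI is about the parameter μ, not individual data values.
C) Wrong — coverage applies to intervals containing μ, not to future x̄ values.
D) Wrong — x̄ is observed and sits in the interval by construction.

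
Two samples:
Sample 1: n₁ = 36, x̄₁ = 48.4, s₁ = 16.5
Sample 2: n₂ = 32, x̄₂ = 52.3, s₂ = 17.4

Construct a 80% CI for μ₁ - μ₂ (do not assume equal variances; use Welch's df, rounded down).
(-9.24, 1.44)

Difference: x̄₁ - x̄₂ = -3.90
SE = √(s₁²/n₁ + s₂²/n₂) = √(16.5²/36 + 17.4²/32) = 4.1260
df = 64.09 → 64 (Welch–Satterthwaite, rounded down)
t* = 1.295

CI: -3.90 ± 1.295 · 4.1260 = -3.90 ± 5.34 = (-9.24, 1.44)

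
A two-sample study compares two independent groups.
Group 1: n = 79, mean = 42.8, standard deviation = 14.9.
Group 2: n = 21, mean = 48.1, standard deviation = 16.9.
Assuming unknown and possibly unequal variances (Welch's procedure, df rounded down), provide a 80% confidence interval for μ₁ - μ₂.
(-10.62, 0.02)

Difference: x̄₁ - x̄₂ = -5.30
SE = √(s₁²/n₁ + s₂²/n₂) = √(14.9²/79 + 16.9²/21) = 4.0510
df = 28.80 → 28 (Welch–Satterthwaite, rounded down)
t* = 1.313

CI: -5.30 ± 1.313 · 4.0510 = -5.30 ± 5.32 = (-10.62, 0.02)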